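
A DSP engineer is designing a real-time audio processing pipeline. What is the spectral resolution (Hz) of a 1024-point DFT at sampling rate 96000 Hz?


DFT frequency resolution:
df = fs / N
   = 96000 / 1024
   = 93.75 Hz

93.75 Hz


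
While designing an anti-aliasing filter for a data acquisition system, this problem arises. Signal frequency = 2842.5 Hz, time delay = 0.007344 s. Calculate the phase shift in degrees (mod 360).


Phase shift from frequency and time delay:
phi = 360 * f * t_delay
    = 360 * 2842.5 * 0.007344
    = 7515.12 degrees
    mod 360 = 315.12 degrees

315.12 degrees


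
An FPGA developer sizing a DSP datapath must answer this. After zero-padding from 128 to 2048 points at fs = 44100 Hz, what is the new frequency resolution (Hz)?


Frequency resolution after zero-padding:
N_padded = 128 * 16 = 2048
df = fs / N_padded
   = 44100 / 2048
   = 21.5332 Hz

21.5332 Hz


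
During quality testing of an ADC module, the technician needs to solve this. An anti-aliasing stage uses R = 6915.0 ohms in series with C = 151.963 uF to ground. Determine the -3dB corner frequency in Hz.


Cutoff frequency of a first-order RC filter:
fc = 1 / (2 * pi * R * C)
C = 151.963 uF = 0.000151963 F
fc = 1 / (2 * pi * 6915.0 * 0.000151963)
   = 1 / 6.6025228282936
   = 0.151457 Hz

0.151457 Hz


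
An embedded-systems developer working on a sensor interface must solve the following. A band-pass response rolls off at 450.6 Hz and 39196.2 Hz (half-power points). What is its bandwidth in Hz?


Bandwidth is the difference of -3dB frequencies:
BW = f_high - f_low
   = 39196.2 - 450.6
   = 38745.6 Hz

38745.6 Hz


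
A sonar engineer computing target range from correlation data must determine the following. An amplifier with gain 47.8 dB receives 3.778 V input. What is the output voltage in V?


Output voltage from dB gain:
V_out = V_in * 10^(gain_dB / 20)
      = 3.778 * 10^(47.8 / 20)
      = 3.778 * 245.470892
      = 927.389 V

927.389 V


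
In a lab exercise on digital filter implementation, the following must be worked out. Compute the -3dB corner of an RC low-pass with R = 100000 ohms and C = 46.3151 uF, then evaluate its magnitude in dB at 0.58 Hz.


Step 1 — cutoff frequency:
fc = 1 / (2*pi*R*C)
C = 46.3151 uF = 4.63151e-05 F
fc = 1 / (2*pi*100000*4.63151e-05)
   = 0.0343635 Hz

Step 2 — magnitude at f = 0.58 Hz:
|H(f)| = 1 / sqrt(1 + (f/fc)^2)
f/fc = 0.58 / 0.0343635 = 16.878374
|H| = 1 / sqrt(1 + 284.879509) = 0.0591437
|H|_dB = 20*log10(0.0591437) = -24.56 dB

fc = 0.0343635 Hz; |H(0.58 Hz)| = -24.56 dB


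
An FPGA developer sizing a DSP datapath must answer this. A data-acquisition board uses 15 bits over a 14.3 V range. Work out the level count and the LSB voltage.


Step 1 — number of quantization levels:
L = 2^N = 2^15 = 32768

Step 2 — LSB step size:
delta = Vfs / L
      = 14.3 / 32768
      = 0.0004364 V

Levels = 32768; step size = 0.0004364 V


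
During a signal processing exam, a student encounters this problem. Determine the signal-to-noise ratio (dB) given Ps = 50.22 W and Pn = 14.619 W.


SNR in decibels:
SNR = 10 * log10(Ps / Pn)
    = 10 * log10(50.22 / 14.619)
    = 10 * log10(3.4353)
    = 10 * 0.536
    = 5.36 dB

5.36 dB


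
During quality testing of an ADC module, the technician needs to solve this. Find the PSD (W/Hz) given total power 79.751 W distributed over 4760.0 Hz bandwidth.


Power spectral density:
PSD = P / BW
    = 79.751 / 4760.0
    = 0.01675441 W/Hz

0.01675441 W/Hz


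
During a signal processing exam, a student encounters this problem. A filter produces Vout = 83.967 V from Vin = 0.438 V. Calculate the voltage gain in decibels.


Voltage gain in dB:
G = 20 * log10(Vout / Vin)
  = 20 * log10(83.967 / 0.438)
  = 20 * log10(191.705479)
  = 20 * 2.282635
  = 45.65 dB

45.65 dB


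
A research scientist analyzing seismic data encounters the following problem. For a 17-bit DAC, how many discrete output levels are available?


Number of quantization levels = 2^N
= 2^17
= 131072

131072


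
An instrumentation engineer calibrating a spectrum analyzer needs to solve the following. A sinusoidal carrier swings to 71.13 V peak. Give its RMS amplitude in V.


RMS voltage for a sinusoidal waveform:
V_rms = V_peak / sqrt(2)
      = 71.13 / 1.414214
      = 50.297 V

50.297 V


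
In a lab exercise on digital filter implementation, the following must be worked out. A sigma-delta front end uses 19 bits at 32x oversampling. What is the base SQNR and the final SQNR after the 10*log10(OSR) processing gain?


Step 1 — baseline SQNR at Nyquist:
SQNR_base = 6.02*N + 1.76
          = 6.02*19 + 1.76
          = 116.14 dB

Step 2 — oversampling processing gain:
G = 10*log10(OSR) = 10*log10(32) = 15.05 dB

Step 3 — total:
SQNR_total = 116.14 + 15.05 = 131.19 dB

Base SQNR = 116.14 dB; oversampled SQNR = 131.19 dB


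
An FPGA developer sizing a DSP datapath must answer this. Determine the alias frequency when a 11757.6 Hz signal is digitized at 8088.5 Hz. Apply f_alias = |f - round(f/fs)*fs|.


Compute the nearest integer multiple of fs to the signal:
n = round(11757.6 / 8088.5) = 1
f_alias = |11757.6 - 1 * 8088.5|
        = |11757.6 - 8088.5|
        = 3669.1 Hz

3669.1


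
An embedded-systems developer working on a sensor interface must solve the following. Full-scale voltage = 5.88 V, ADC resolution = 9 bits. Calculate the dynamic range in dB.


Dynamic range from full-scale to LSB:
V_min = V_max / 2^bits = 5.88 / 2^9
DR = 20 * log10(V_max / V_min)
   = 20 * log10(2^9)
   = 20 * 9 * log10(2)
   = 54.19 dB

54.19 dB


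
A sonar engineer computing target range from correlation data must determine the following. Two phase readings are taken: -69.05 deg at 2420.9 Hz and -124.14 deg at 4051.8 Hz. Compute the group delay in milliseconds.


Group delay from phase difference:
tau = -d(phi)/d(omega)
d(phi) = -55.09 deg = -0.961502 rad
d(omega) = 2*pi*(4051.8 - 2420.9) = 10247.2469 rad/s
tau = -(-0.961502) / 10247.2469
    = 0.0938 ms

0.0938 ms


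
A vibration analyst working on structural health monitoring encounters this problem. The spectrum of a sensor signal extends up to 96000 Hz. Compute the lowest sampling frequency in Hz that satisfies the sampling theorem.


The Nyquist rate is twice the maximum frequency component.
fs_min = 2 * fmax
      = 2 * 96000
      = 192000 Hz

192000


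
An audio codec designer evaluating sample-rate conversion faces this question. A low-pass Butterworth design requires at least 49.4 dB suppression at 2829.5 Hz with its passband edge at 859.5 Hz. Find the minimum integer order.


Butterworth filter order formula:
n = log10(10^(A/10) - 1) / (2 * log10(f_stop/f_pass))
10^(49.4/10) - 1 = 87095.359
f_stop/f_pass = 2829.5 / 859.5 = 3.292
n = 4.7733 -> ceil = 5

5


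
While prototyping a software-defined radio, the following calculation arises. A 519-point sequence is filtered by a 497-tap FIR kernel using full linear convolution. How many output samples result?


Linear convolution output length:
L = N + M - 1
  = 519 + 497 - 1
  = 1015 samples

1015


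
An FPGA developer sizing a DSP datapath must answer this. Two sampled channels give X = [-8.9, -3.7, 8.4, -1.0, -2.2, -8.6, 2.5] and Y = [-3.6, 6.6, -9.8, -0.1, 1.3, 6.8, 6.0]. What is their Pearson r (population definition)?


Pearson correlation coefficient (population):
r = cov(X,Y) / (std(X) * std(Y))
Mean X = -1.9286, Mean Y = 1.0286
Cov(X,Y) = -15.293469
Std(X) = 5.650212, Std(Y) = 5.720818
r = -0.4731

-0.4731


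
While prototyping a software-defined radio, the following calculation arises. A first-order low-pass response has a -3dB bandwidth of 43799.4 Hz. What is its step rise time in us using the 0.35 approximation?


Rise time from bandwidth relationship:
tr = 0.35 / BW
   = 0.35 / 43799.4
   = 7.990977045e-06 s
   = 7.991 us

7.991 us


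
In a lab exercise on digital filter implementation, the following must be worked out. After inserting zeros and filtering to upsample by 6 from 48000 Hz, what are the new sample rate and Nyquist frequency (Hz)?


Step 1 — output sample rate after interpolation by L:
fs_out = L * fs_in = 6 * 48000 = 288000 Hz

Step 2 — Nyquist frequency of the output stream:
f_Nyq = fs_out / 2 = 288000 / 2 = 144000.0 Hz

fs_out = 288000 Hz; f_Nyquist = 144000.0 Hz


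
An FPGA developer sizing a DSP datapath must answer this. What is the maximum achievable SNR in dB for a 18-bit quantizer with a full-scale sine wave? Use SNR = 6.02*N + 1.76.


Theoretical SNR for a full-scale sinusoid:
SNR = 6.02 * N + 1.76
    = 6.02 * 18 + 1.76
    = 108.36 + 1.76
    = 110.12 dB

110.12 dB


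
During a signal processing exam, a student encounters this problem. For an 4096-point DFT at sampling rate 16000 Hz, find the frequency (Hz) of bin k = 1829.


Frequency of DFT bin k:
f_k = k * fs / N
    = 1829 * 16000 / 4096
    = 29264000 / 4096
    = 7144.531 Hz

7144.531 Hz


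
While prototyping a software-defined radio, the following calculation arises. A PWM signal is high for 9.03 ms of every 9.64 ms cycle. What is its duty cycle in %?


Duty cycle as a percentage:
DC = (t_on / T) * 100
   = (9.03 / 9.64) * 100
   = 0.936722 * 100
   = 93.67 %

93.67 %


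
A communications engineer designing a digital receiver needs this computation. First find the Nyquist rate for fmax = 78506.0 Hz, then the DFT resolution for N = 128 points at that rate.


Step 1 — Nyquist sampling rate:
fs = 2 * fmax = 2 * 78506.0 = 157012.0 Hz

Step 2 — DFT bin spacing:
df = fs / N = 157012.0 / 128 = 1226.6562 Hz

1226.6562 Hz


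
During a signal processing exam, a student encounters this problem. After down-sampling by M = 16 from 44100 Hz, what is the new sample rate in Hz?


Decimation reduces the sample rate:
fs_out = fs_in / M
       = 44100 / 16
       = 2756.25 Hz

2756.25 Hz


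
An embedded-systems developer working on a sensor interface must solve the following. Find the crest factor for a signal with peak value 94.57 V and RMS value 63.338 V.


Crest factor is the ratio of peak to RMS:
CF = V_peak / V_rms
   = 94.57 / 63.338
   = 1.4931

1.4931


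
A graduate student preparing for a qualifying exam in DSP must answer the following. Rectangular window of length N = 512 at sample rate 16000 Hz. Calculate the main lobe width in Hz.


Main lobe width for a rectangular window:
Width = 2 * fs / N
      = 2 * 16000 / 512
      = 32000 / 512
      = 62.5 Hz

62.5 Hz


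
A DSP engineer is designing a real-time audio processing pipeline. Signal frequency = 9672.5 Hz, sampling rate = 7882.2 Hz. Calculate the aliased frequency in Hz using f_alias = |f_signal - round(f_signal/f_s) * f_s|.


Compute the nearest integer multiple of fs to the signal:
n = round(9672.5 / 7882.2) = 1
f_alias = |9672.5 - 1 * 7882.2|
        = |9672.5 - 7882.2|
        = 1790.3 Hz

1790.3


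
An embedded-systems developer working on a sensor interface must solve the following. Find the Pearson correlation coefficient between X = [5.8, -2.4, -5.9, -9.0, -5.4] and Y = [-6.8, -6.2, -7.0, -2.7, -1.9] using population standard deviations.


Pearson correlation coefficient (population):
r = cov(X,Y) / (std(X) * std(Y))
Mean X = -3.38, Mean Y = -4.92
Cov(X,Y) = -6.3696
Std(X) = 5.04476, Std(Y) = 2.170161
r = -0.5818

-0.5818


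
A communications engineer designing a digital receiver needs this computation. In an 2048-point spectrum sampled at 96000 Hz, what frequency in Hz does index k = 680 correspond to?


Frequency of DFT bin k:
f_k = k * fs / N
    = 680 * 96000 / 2048
    = 65280000 / 2048
    = 31875.0 Hz

31875.0 Hz


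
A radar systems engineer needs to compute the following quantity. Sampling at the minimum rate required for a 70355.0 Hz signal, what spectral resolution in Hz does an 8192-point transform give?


Step 1 — Nyquist sampling rate:
fs = 2 * fmax = 2 * 70355.0 = 140710.0 Hz

Step 2 — DFT bin spacing:
df = fs / N = 140710.0 / 8192 = 17.1765 Hz

17.1765 Hz


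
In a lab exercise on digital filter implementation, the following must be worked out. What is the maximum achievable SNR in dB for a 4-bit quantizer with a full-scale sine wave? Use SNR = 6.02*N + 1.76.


Theoretical SNR for a full-scale sinusoid:
SNR = 6.02 * N + 1.76
    = 6.02 * 4 + 1.76
    = 24.08 + 1.76
    = 25.84 dB

25.84 dB


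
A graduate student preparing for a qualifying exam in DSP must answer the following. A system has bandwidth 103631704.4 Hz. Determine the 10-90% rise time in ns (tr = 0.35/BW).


Rise time from bandwidth relationship:
tr = 0.35 / BW
   = 0.35 / 103631704.4
   = 3.37734482e-09 s
   = 3.3773 ns

3.3773 ns


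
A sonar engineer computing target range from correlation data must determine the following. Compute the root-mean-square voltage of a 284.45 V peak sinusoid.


RMS voltage for a sinusoidal waveform:
V_rms = V_peak / sqrt(2)
      = 284.45 / 1.414214
      = 201.137 V

201.137 V


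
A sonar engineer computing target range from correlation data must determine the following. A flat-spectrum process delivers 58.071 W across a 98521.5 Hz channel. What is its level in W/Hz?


Power spectral density:
PSD = P / BW
    = 58.071 / 98521.5
    = 0.00058942 W/Hz

0.00058942 W/Hz


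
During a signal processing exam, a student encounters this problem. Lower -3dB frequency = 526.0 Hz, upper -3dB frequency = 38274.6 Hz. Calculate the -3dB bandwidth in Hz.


Bandwidth is the difference of -3dB frequencies:
BW = f_high - f_low
   = 38274.6 - 526.0
   = 37748.6 Hz

37748.6 Hz


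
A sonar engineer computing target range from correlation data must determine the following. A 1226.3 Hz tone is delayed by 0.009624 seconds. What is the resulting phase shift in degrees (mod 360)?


Phase shift from frequency and time delay:
phi = 360 * f * t_delay
    = 360 * 1226.3 * 0.009624
    = 4248.69 degrees
    mod 360 = 288.69 degrees

288.69 degrees


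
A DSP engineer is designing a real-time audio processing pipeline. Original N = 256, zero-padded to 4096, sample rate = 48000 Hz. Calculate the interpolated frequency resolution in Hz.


Frequency resolution after zero-padding:
N_padded = 256 * 16 = 4096
df = fs / N_padded
   = 48000 / 4096
   = 11.7188 Hz

11.7188 Hz


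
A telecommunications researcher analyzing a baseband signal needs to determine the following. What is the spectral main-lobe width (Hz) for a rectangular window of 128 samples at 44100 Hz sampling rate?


Main lobe width for a rectangular window:
Width = 2 * fs / N
      = 2 * 44100 / 128
      = 88200 / 128
      = 689.062 Hz

689.062 Hz


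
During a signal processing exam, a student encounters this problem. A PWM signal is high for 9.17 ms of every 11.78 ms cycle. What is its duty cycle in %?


Duty cycle as a percentage:
DC = (t_on / T) * 100
   = (9.17 / 11.78) * 100
   = 0.778438 * 100
   = 77.84 %

77.84 %


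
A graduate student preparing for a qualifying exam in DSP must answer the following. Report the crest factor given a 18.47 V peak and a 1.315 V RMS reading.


Crest factor is the ratio of peak to RMS:
CF = V_peak / V_rms
   = 18.47 / 1.315
   = 14.0456

14.0456


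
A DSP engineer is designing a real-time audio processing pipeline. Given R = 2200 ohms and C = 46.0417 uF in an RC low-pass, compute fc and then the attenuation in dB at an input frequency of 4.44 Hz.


Step 1 — cutoff frequency:
fc = 1 / (2*pi*R*C)
C = 46.0417 uF = 4.60417e-05 F
fc = 1 / (2*pi*2200*4.60417e-05)
   = 1.57125 Hz

Step 2 — magnitude at f = 4.44 Hz:
|H(f)| = 1 / sqrt(1 + (f/fc)^2)
f/fc = 4.44 / 1.57125 = 2.825776
|H| = 1 / sqrt(1 + 7.98501) = 0.3336113
|H|_dB = 20*log10(0.3336113) = -9.54 dB

fc = 1.57125 Hz; |H(4.44 Hz)| = -9.54 dB


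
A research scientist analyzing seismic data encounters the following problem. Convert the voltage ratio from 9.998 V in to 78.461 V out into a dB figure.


Voltage gain in dB:
G = 20 * log10(Vout / Vin)
  = 20 * log10(78.461 / 9.998)
  = 20 * log10(7.84767)
  = 20 * 0.894741
  = 17.89 dB

17.89 dB


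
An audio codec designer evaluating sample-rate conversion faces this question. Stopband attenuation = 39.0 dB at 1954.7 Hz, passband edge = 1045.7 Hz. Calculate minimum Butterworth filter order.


Butterworth filter order formula:
n = log10(10^(A/10) - 1) / (2 * log10(f_stop/f_pass))
10^(39.0/10) - 1 = 7942.2823
f_stop/f_pass = 1954.7 / 1045.7 = 1.8693
n = 7.1776 -> ceil = 8

8


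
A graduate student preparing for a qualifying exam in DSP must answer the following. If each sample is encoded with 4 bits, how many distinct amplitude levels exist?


Number of quantization levels = 2^N
= 2^4
= 16

16


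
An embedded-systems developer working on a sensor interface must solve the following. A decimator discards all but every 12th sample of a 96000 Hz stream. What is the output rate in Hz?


Decimation reduces the sample rate:
fs_out = fs_in / M
       = 96000 / 12
       = 8000.0 Hz

8000.0 Hz


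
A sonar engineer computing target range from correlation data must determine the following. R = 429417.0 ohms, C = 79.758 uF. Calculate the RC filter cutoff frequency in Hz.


Cutoff frequency of a first-order RC filter:
fc = 1 / (2 * pi * R * C)
C = 79.758 uF = 7.9758e-05 F
fc = 1 / (2 * pi * 429417.0 * 7.9758e-05)
   = 1 / 215.19558501067
   = 0.004647 Hz

0.004647 Hz


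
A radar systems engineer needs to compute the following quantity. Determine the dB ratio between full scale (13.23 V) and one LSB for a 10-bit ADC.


Dynamic range from full-scale to LSB:
V_min = V_max / 2^bits = 13.23 / 2^10
DR = 20 * log10(V_max / V_min)
   = 20 * log10(2^10)
   = 20 * 10 * log10(2)
   = 60.21 dB

60.21 dB


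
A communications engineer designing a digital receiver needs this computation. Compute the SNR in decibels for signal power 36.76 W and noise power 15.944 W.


SNR in decibels:
SNR = 10 * log10(Ps / Pn)
    = 10 * log10(36.76 / 15.944)
    = 10 * log10(2.3056)
    = 10 * 0.3628
    = 3.63 dB

3.63 dB


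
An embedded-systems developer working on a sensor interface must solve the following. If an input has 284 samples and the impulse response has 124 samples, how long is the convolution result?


Linear convolution output length:
L = N + M - 1
  = 284 + 124 - 1
  = 407 samples

407


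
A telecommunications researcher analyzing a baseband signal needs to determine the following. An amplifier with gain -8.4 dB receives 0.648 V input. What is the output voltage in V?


Output voltage from dB gain:
V_out = V_in * 10^(gain_dB / 20)
      = 0.648 * 10^(-8.4 / 20)
      = 0.648 * 0.380189
      = 0.2464 V

0.2464 V


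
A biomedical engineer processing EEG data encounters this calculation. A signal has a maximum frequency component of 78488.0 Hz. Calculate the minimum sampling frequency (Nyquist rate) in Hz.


The Nyquist rate is twice the maximum frequency component.
fs_min = 2 * fmax
      = 2 * 78488.0
      = 156976.0 Hz

156976.0


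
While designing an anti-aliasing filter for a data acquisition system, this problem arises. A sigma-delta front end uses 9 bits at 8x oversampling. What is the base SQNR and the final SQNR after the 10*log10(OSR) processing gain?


Step 1 — baseline SQNR at Nyquist:
SQNR_base = 6.02*N + 1.76
          = 6.02*9 + 1.76
          = 55.94 dB

Step 2 — oversampling processing gain:
G = 10*log10(OSR) = 10*log10(8) = 9.03 dB

Step 3 — total:
SQNR_total = 55.94 + 9.03 = 64.97 dB

Base SQNR = 55.94 dB; oversampled SQNR = 64.97 dB


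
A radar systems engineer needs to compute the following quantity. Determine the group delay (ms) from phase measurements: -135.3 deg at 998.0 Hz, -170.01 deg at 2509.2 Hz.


Group delay from phase difference:
tau = -d(phi)/d(omega)
d(phi) = -34.71 deg = -0.605804 rad
d(omega) = 2*pi*(2509.2 - 998.0) = 9495.1496 rad/s
tau = -(-0.605804) / 9495.1496
    = 0.0638 ms

0.0638 ms


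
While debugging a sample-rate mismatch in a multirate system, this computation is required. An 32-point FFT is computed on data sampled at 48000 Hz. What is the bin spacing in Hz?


DFT frequency resolution:
df = fs / N
   = 48000 / 32
   = 1500.0 Hz

1500.0 Hz


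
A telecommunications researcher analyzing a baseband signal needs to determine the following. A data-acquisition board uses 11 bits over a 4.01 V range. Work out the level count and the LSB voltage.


Step 1 — number of quantization levels:
L = 2^N = 2^11 = 2048

Step 2 — LSB step size:
delta = Vfs / L
      = 4.01 / 2048
      = 0.00195801 V

Levels = 2048; step size = 0.00195801 V


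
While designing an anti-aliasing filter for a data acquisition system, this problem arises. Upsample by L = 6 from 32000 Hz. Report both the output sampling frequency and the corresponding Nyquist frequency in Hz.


Step 1 — output sample rate after interpolation by L:
fs_out = L * fs_in = 6 * 32000 = 192000 Hz

Step 2 — Nyquist frequency of the output stream:
f_Nyq = fs_out / 2 = 192000 / 2 = 96000.0 Hz

fs_out = 192000 Hz; f_Nyquist = 96000.0 Hz


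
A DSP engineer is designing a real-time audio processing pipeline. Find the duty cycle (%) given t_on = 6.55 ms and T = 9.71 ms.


Duty cycle as a percentage:
DC = (t_on / T) * 100
   = (6.55 / 9.71) * 100
   = 0.674562 * 100
   = 67.46 %

67.46 %


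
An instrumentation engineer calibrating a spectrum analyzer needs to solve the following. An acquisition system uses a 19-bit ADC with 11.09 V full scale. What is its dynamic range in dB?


Dynamic range from full-scale to LSB:
V_min = V_max / 2^bits = 11.09 / 2^19
DR = 20 * log10(V_max / V_min)
   = 20 * log10(2^19)
   = 20 * 19 * log10(2)
   = 114.39 dB

114.39 dB


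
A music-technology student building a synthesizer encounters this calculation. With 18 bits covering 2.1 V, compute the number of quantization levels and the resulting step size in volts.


Step 1 — number of quantization levels:
L = 2^N = 2^18 = 262144

Step 2 — LSB step size:
delta = Vfs / L
      = 2.1 / 262144
      = 8.01e-06 V

Levels = 262144; step size = 8.01e-06 V


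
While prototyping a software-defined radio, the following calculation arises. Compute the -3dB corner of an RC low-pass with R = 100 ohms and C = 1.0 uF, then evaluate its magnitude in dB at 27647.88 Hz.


Step 1 — cutoff frequency:
fc = 1 / (2*pi*R*C)
C = 1.0 uF = 1e-06 F
fc = 1 / (2*pi*100*1e-06)
   = 1591.549 Hz

Step 2 — magnitude at f = 27647.88 Hz:
|H(f)| = 1 / sqrt(1 + (f/fc)^2)
f/fc = 27647.88 / 1591.549 = 17.37168
|H| = 1 / sqrt(1 + 301.775266) = 0.0574698
|H|_dB = 20*log10(0.0574698) = -24.81 dB

fc = 1591.549 Hz; |H(27647.88 Hz)| = -24.81 dB


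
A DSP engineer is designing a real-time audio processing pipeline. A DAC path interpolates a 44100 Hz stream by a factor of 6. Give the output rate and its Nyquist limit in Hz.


Step 1 — output sample rate after interpolation by L:
fs_out = L * fs_in = 6 * 44100 = 264600 Hz

Step 2 — Nyquist frequency of the output stream:
f_Nyq = fs_out / 2 = 264600 / 2 = 132300.0 Hz

fs_out = 264600 Hz; f_Nyquist = 132300.0 Hz


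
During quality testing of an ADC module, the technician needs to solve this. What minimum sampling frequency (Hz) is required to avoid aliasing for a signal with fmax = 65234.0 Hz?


The Nyquist rate is twice the maximum frequency component.
fs_min = 2 * fmax
      = 2 * 65234.0
      = 130468.0 Hz

130468.0


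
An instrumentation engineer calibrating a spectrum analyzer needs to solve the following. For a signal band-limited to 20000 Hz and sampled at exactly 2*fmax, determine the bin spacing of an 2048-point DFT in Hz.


Step 1 — Nyquist sampling rate:
fs = 2 * fmax = 2 * 20000 = 40000 Hz

Step 2 — DFT bin spacing:
df = fs / N = 40000 / 2048 = 19.5312 Hz

19.5312 Hz


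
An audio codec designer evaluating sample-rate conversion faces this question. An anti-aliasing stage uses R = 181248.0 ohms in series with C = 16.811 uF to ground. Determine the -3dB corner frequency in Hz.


Cutoff frequency of a first-order RC filter:
fc = 1 / (2 * pi * R * C)
C = 16.811 uF = 1.6811e-05 F
fc = 1 / (2 * pi * 181248.0 * 1.6811e-05)
   = 1 / 19.144615107812
   = 0.052234 Hz

0.052234 Hz


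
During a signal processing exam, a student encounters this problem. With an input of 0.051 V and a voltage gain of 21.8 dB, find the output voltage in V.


Output voltage from dB gain:
V_out = V_in * 10^(gain_dB / 20)
      = 0.051 * 10^(21.8 / 20)
      = 0.051 * 12.302688
      = 0.6274 V

0.6274 V


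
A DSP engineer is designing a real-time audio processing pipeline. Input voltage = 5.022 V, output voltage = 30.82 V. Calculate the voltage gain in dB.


Voltage gain in dB:
G = 20 * log10(Vout / Vin)
  = 20 * log10(30.82 / 5.022)
  = 20 * log10(6.136997)
  = 20 * 0.787956
  = 15.76 dB

15.76 dB


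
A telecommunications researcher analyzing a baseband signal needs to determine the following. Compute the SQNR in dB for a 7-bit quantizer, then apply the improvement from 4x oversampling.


Step 1 — baseline SQNR at Nyquist:
SQNR_base = 6.02*N + 1.76
          = 6.02*7 + 1.76
          = 43.9 dB

Step 2 — oversampling processing gain:
G = 10*log10(OSR) = 10*log10(4) = 6.02 dB

Step 3 — total:
SQNR_total = 43.9 + 6.02 = 49.92 dB

Base SQNR = 43.9 dB; oversampled SQNR = 49.92 dB


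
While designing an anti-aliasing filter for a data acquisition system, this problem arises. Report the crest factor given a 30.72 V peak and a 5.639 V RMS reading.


Crest factor is the ratio of peak to RMS:
CF = V_peak / V_rms
   = 30.72 / 5.639
   = 5.4478

5.4478


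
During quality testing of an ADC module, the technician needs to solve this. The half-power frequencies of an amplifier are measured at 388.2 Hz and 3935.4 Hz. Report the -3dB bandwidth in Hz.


Bandwidth is the difference of -3dB frequencies:
BW = f_high - f_low
   = 3935.4 - 388.2
   = 3547.2 Hz

3547.2 Hz


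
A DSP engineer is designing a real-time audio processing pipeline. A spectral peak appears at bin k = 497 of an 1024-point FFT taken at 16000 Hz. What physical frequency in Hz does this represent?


Frequency of DFT bin k:
f_k = k * fs / N
    = 497 * 16000 / 1024
    = 7952000 / 1024
    = 7765.625 Hz

7765.625 Hz


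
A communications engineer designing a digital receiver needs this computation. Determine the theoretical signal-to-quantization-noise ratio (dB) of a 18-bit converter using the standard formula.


Theoretical SNR for a full-scale sinusoid:
SNR = 6.02 * N + 1.76
    = 6.02 * 18 + 1.76
    = 108.36 + 1.76
    = 110.12 dB

110.12 dB


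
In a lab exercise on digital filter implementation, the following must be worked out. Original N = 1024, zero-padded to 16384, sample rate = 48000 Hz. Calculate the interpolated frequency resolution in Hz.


Frequency resolution after zero-padding:
N_padded = 1024 * 16 = 16384
df = fs / N_padded
   = 48000 / 16384
   = 2.9297 Hz

2.9297 Hz


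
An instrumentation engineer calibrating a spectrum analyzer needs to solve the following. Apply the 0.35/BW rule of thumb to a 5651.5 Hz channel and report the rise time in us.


Rise time from bandwidth relationship:
tr = 0.35 / BW
   = 0.35 / 5651.5
   = 6.193046094e-05 s
   = 61.9305 us

61.9305 us


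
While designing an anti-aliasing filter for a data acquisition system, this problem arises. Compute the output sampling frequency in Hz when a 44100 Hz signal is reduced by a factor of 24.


Decimation reduces the sample rate:
fs_out = fs_in / M
       = 44100 / 24
       = 1837.5 Hz

1837.5 Hz


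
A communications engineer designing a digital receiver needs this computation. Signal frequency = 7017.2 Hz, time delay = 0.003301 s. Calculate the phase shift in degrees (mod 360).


Phase shift from frequency and time delay:
phi = 360 * f * t_delay
    = 360 * 7017.2 * 0.003301
    = 8338.96 degrees
    mod 360 = 58.96 degrees

58.96 degrees


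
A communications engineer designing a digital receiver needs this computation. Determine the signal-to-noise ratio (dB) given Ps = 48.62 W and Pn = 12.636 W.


SNR in decibels:
SNR = 10 * log10(Ps / Pn)
    = 10 * log10(48.62 / 12.636)
    = 10 * log10(3.8477)
    = 10 * 0.5852
    = 5.85 dB

5.85 dB


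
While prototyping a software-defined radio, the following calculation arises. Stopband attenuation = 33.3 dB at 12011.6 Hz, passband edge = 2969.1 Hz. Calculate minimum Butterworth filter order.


Butterworth filter order formula:
n = log10(10^(A/10) - 1) / (2 * log10(f_stop/f_pass))
10^(33.3/10) - 1 = 2136.9621
f_stop/f_pass = 12011.6 / 2969.1 = 4.0455
n = 2.7429 -> ceil = 3

3


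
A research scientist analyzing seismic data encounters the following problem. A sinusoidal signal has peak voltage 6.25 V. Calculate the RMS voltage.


RMS voltage for a sinusoidal waveform:
V_rms = V_peak / sqrt(2)
      = 6.25 / 1.414214
      = 4.419 V

4.419 V


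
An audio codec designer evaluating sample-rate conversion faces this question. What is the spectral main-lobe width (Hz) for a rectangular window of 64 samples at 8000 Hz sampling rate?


Main lobe width for a rectangular window:
Width = 2 * fs / N
      = 2 * 8000 / 64
      = 16000 / 64
      = 250.0 Hz

250.0 Hz


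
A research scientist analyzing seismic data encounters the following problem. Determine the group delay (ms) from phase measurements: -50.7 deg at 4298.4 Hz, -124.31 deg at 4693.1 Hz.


Group delay from phase difference:
tau = -d(phi)/d(omega)
d(phi) = -73.61 deg = -1.284737 rad
d(omega) = 2*pi*(4693.1 - 4298.4) = 2479.9732 rad/s
tau = -(-1.284737) / 2479.9732
    = 0.518 ms

0.518 ms


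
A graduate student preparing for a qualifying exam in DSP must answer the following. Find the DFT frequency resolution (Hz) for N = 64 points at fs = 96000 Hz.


DFT frequency resolution:
df = fs / N
   = 96000 / 64
   = 1500.0 Hz

1500.0 Hz


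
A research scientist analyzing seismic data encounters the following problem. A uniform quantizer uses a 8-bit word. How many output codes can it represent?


Number of quantization levels = 2^N
= 2^8
= 256

256


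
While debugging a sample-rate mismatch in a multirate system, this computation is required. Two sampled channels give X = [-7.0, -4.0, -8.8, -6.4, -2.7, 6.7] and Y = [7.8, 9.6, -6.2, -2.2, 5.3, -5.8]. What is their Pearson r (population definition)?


Pearson correlation coefficient (population):
r = cov(X,Y) / (std(X) * std(Y))
Mean X = -3.7, Mean Y = 1.4167
Cov(X,Y) = -7.68
Std(X) = 5.057008, Std(Y) = 6.402712
r = -0.2372

-0.2372


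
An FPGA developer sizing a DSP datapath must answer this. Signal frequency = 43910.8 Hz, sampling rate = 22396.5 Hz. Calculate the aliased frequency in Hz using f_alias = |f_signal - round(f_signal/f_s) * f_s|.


Compute the nearest integer multiple of fs to the signal:
n = round(43910.8 / 22396.5) = 2
f_alias = |43910.8 - 2 * 22396.5|
        = |43910.8 - 44793.0|
        = 882.2 Hz

882.2


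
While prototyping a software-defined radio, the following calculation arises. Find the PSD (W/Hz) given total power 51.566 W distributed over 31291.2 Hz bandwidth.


Power spectral density:
PSD = P / BW
    = 51.566 / 31291.2
    = 0.00164794 W/Hz

0.00164794 W/Hz


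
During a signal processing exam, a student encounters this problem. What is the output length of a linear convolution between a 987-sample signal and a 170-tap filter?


Linear convolution output length:
L = N + M - 1
  = 987 + 170 - 1
  = 1156 samples

1156


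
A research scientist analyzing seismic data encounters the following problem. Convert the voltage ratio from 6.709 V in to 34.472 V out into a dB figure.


Voltage gain in dB:
G = 20 * log10(Vout / Vin)
  = 20 * log10(34.472 / 6.709)
  = 20 * log10(5.138173)
  = 20 * 0.710809
  = 14.22 dB

14.22 dB


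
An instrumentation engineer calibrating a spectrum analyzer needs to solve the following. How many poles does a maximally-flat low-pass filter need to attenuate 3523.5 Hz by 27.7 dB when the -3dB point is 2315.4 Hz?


Butterworth filter order formula:
n = log10(10^(A/10) - 1) / (2 * log10(f_stop/f_pass))
10^(27.7/10) - 1 = 587.8437
f_stop/f_pass = 3523.5 / 2315.4 = 1.5218
n = 7.5933 -> ceil = 8

8


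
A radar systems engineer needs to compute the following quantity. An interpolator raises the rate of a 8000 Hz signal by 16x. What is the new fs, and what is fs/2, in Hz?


Step 1 — output sample rate after interpolation by L:
fs_out = L * fs_in = 16 * 8000 = 128000 Hz

Step 2 — Nyquist frequency of the output stream:
f_Nyq = fs_out / 2 = 128000 / 2 = 64000.0 Hz

fs_out = 128000 Hz; f_Nyquist = 64000.0 Hz


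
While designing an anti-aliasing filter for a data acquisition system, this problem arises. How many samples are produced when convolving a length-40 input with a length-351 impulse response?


Linear convolution output length:
L = N + M - 1
  = 40 + 351 - 1
  = 390 samples

390


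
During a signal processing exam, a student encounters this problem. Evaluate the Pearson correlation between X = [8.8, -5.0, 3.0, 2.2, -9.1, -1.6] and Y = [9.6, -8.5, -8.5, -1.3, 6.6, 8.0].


Pearson correlation coefficient (population):
r = cov(X,Y) / (std(X) * std(Y))
Mean X = -0.2833, Mean Y = 0.9833
Cov(X,Y) = 4.571944
Std(X) = 5.790342, Std(Y) = 7.528926
r = 0.1049

0.1049


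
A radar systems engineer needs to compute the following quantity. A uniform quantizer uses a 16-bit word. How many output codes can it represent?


Number of quantization levels = 2^N
= 2^16
= 65536

65536


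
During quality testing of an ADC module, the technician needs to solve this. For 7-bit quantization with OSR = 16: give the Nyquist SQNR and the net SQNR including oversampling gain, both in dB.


Step 1 — baseline SQNR at Nyquist:
SQNR_base = 6.02*N + 1.76
          = 6.02*7 + 1.76
          = 43.9 dB

Step 2 — oversampling processing gain:
G = 10*log10(OSR) = 10*log10(16) = 12.04 dB

Step 3 — total:
SQNR_total = 43.9 + 12.04 = 55.94 dB

Base SQNR = 43.9 dB; oversampled SQNR = 55.94 dB


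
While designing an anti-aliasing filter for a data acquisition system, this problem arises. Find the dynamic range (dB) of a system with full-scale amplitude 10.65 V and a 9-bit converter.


Dynamic range from full-scale to LSB:
V_min = V_max / 2^bits = 10.65 / 2^9
DR = 20 * log10(V_max / V_min)
   = 20 * log10(2^9)
   = 20 * 9 * log10(2)
   = 54.19 dB

54.19 dB


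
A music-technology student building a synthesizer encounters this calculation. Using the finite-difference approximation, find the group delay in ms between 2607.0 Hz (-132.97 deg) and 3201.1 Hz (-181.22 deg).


Group delay from phase difference:
tau = -d(phi)/d(omega)
d(phi) = -48.25 deg = -0.842121 rad
d(omega) = 2*pi*(3201.1 - 2607.0) = 3732.8404 rad/s
tau = -(-0.842121) / 3732.8404
    = 0.2256 ms

0.2256 ms


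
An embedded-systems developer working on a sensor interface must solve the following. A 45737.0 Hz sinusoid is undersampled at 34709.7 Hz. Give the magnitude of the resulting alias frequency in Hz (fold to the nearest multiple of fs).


Compute the nearest integer multiple of fs to the signal:
n = round(45737.0 / 34709.7) = 1
f_alias = |45737.0 - 1 * 34709.7|
        = |45737.0 - 34709.7|
        = 11027.3 Hz

11027.3


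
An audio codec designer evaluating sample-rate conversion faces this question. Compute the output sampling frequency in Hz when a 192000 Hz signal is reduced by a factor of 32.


Decimation reduces the sample rate:
fs_out = fs_in / M
       = 192000 / 32
       = 6000.0 Hz

6000.0 Hz


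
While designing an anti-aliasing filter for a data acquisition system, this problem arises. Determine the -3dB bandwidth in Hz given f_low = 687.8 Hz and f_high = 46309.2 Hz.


Bandwidth is the difference of -3dB frequencies:
BW = f_high - f_low
   = 46309.2 - 687.8
   = 45621.4 Hz

45621.4 Hz


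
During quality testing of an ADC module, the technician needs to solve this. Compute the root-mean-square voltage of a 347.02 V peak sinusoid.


RMS voltage for a sinusoidal waveform:
V_rms = V_peak / sqrt(2)
      = 347.02 / 1.414214
      = 245.38 V

245.38 V


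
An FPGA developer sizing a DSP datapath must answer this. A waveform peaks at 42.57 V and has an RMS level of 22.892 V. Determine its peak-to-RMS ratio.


Crest factor is the ratio of peak to RMS:
CF = V_peak / V_rms
   = 42.57 / 22.892
   = 1.8596

1.8596


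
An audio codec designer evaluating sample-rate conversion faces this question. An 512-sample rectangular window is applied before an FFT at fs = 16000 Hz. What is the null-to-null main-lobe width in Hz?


Main lobe width for a rectangular window:
Width = 2 * fs / N
      = 2 * 16000 / 512
      = 32000 / 512
      = 62.5 Hz

62.5 Hz


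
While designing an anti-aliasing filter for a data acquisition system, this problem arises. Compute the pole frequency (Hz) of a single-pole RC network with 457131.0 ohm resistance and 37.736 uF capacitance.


Cutoff frequency of a first-order RC filter:
fc = 1 / (2 * pi * R * C)
C = 37.736 uF = 3.7736e-05 F
fc = 1 / (2 * pi * 457131.0 * 3.7736e-05)
   = 1 / 108.38680270232
   = 0.009226 Hz

0.009226 Hz


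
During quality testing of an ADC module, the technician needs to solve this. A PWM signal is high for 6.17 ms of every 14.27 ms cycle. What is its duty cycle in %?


Duty cycle as a percentage:
DC = (t_on / T) * 100
   = (6.17 / 14.27) * 100
   = 0.432376 * 100
   = 43.24 %

43.24 %


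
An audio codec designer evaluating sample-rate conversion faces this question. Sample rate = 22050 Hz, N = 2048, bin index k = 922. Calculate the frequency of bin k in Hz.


Frequency of DFT bin k:
f_k = k * fs / N
    = 922 * 22050 / 2048
    = 20330100 / 2048
    = 9926.807 Hz

9926.807 Hz


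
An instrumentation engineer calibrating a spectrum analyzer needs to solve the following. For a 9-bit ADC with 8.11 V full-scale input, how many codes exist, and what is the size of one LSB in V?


Step 1 — number of quantization levels:
L = 2^N = 2^9 = 512

Step 2 — LSB step size:
delta = Vfs / L
      = 8.11 / 512
      = 0.01583984 V

Levels = 512; step size = 0.01583984 V


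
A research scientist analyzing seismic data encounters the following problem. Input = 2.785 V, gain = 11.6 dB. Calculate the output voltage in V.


Output voltage from dB gain:
V_out = V_in * 10^(gain_dB / 20)
      = 2.785 * 10^(11.6 / 20)
      = 2.785 * 3.801894
      = 10.5883 V

10.5883 V


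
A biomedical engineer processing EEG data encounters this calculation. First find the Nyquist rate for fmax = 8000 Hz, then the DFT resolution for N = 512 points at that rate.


Step 1 — Nyquist sampling rate:
fs = 2 * fmax = 2 * 8000 = 16000 Hz

Step 2 — DFT bin spacing:
df = fs / N = 16000 / 512 = 31.25 Hz

31.25 Hz


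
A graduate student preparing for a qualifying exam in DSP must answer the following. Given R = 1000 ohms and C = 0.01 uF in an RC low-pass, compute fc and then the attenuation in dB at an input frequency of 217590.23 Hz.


Step 1 — cutoff frequency:
fc = 1 / (2*pi*R*C)
C = 0.01 uF = 1e-08 F
fc = 1 / (2*pi*1000*1e-08)
   = 15915.494 Hz

Step 2 — magnitude at f = 217590.23 Hz:
|H(f)| = 1 / sqrt(1 + (f/fc)^2)
f/fc = 217590.23 / 15915.494 = 13.671598
|H| = 1 / sqrt(1 + 186.912592) = 0.0729495
|H|_dB = 20*log10(0.0729495) = -22.74 dB

fc = 15915.494 Hz; |H(217590.23 Hz)| = -22.74 dB


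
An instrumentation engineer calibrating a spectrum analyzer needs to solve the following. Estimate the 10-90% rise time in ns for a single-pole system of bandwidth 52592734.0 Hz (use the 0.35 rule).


Rise time from bandwidth relationship:
tr = 0.35 / BW
   = 0.35 / 52592734.0
   = 6.654911684e-09 s
   = 6.6549 ns

6.6549 ns


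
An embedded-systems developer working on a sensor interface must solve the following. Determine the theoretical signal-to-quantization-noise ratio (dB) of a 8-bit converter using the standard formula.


Theoretical SNR for a full-scale sinusoid:
SNR = 6.02 * N + 1.76
    = 6.02 * 8 + 1.76
    = 48.16 + 1.76
    = 49.92 dB

49.92 dB
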